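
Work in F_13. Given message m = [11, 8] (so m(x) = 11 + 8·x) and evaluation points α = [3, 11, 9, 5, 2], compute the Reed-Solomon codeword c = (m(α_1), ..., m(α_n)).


c = [9, 8, 5, 12, 1]

Message polynomial: m(x) = 11 + 8·x (mod 13).
For each evaluation point α_i, compute m(α_i) mod 13:
  α_1 = 3: Horner steps 8 → 9, so m(3) = 9.
  α_2 = 11: Horner steps 8 → 8, so m(11) = 8.
  α_3 = 9: Horner steps 8 → 5, so m(9) = 5.
  α_4 = 5: Horner steps 8 → 12, so m(5) = 12.
  α_5 = 2: Horner steps 8 → 1, so m(2) = 1.
Codeword c = [9, 8, 5, 12, 1] ∈ F_13^5.


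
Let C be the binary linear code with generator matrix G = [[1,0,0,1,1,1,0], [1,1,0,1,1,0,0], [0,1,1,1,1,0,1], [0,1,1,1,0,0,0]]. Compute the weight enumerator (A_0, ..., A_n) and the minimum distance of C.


Weight distribution: A_0 = 1, A_2 = 2, A_3 = 4, A_4 = 5, A_5 = 4. Minimum distance d = 2.

Enumerate all 2^4 = 16 messages m ∈ F_2^4.
For each, compute codeword c = mG in F_2^7, then tally its weight.
  m = 0000 → c = 0000000, weight = 0.
  m = 1000 → c = 1001110, weight = 4.
  m = 0100 → c = 1101100, weight = 4.
  m = 1100 → c = 0100010, weight = 2.
  m = 0010 → c = 0111101, weight = 5.
  m = 1010 → c = 1110011, weight = 5.
  m = 0110 → c = 1010001, weight = 3.
  m = 1110 → c = 0011111, weight = 5.
  m = 0001 → c = 0111000, weight = 3.
  m = 1001 → c = 1110110, weight = 5.
  m = 0101 → c = 1010100, weight = 3.
  m = 1101 → c = 0011010, weight = 3.
  m = 0011 → c = 0000101, weight = 2.
  m = 1011 → c = 1001011, weight = 4.
  m = 0111 → c = 1101001, weight = 4.
  m = 1111 → c = 0100111, weight = 4.
Tally weights:
  weight 0: 1 codewords.
  weight 2: 2 codewords.
  weight 3: 4 codewords.
  weight 4: 5 codewords.
  weight 5: 4 codewords.
Minimum distance d = smallest w > 0 with A_w > 0 = 2.
Sanity: Σ A_w = 16 = 2^4 = 16 ✓.


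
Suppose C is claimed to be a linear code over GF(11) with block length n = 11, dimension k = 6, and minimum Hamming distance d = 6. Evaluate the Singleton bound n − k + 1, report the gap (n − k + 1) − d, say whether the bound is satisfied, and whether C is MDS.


Singleton RHS = n − k + 1 = 6, slack = 0, bound satisfied, MDS.

Singleton bound: d ≤ n − k + 1.
Here n = 11, k = 6, so n − k + 1 = 6.
Given d = 6, check d ≤ 6: YES.
Slack = (n − k + 1) − d = 0.
The code is MDS (slack = 0).
Description: the claimed parameters are [11, 6, 6]_11; such a code would be MDS (meets Singleton bound).


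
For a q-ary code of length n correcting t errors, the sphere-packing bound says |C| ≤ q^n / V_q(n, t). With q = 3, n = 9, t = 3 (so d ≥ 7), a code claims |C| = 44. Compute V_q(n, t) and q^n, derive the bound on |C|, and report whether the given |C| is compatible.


V_q(n, t) = 835, q^n = 19683, Hamming bound = 23, |C| = 44 > bound (violated).

Step 1: Compute V_q(n, t) = Σ_{j=0}^3 C(n, j) (q−1)^j.
  j = 0: C(9,0)·(2)^0 = 1·1 = 1.
  j = 1: C(9,1)·(2)^1 = 9·2 = 18.
  j = 2: C(9,2)·(2)^2 = 36·4 = 144.
  j = 3: C(9,3)·(2)^3 = 84·8 = 672.
  V_q(n, t) = 1 + 18 + 144 + 672 = 835.
Step 2: q^n = 3^9 = 19683.
Step 3: Hamming bound ⌊q^n / V_q(n,t)⌋ = ⌊19683/835⌋ = 23.
Step 4: Compare |C| = 44 to 23: violated.
The claimed |C| lies above the Hamming bound, so no 3-ary code of length 9 with d ≥ 7 can have 44 codewords.


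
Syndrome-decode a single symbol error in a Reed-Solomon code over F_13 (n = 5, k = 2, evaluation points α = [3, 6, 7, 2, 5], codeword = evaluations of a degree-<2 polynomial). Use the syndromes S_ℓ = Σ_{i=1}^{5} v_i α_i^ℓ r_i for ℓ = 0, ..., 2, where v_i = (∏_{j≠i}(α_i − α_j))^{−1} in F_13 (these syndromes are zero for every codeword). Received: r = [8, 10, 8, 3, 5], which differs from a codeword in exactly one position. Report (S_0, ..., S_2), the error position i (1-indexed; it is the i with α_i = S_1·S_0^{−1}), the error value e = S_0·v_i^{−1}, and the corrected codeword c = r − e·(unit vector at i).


S = (6, 3, 8), error at position 3, error magnitude e = 6, c = [8, 10, 2, 3, 5].

Step 1: column multipliers v_i = (∏_{j≠i}(α_i − α_j))^{−1} mod 13.
  i = 1 (α = 3): (3−6)(3−7)(3−2)(3−5) = (−3)·(−4)·1·(−2) = −24 ≡ 2, so v_1 = 2^{−1} = 7 (mod 13).
  i = 2 (α = 6): (6−3)(6−7)(6−2)(6−5) = 3·(−1)·4·1 = −12 ≡ 1, so v_2 = 1^{−1} = 1 (mod 13).
  i = 3 (α = 7): (7−3)(7−6)(7−2)(7−5) = 4·1·5·2 = 40 ≡ 1, so v_3 = 1^{−1} = 1 (mod 13).
  i = 4 (α = 2): (2−3)(2−6)(2−7)(2−5) = (−1)·(−4)·(−5)·(−3) = 60 ≡ 8, so v_4 = 8^{−1} = 5 (mod 13).
  i = 5 (α = 5): (5−3)(5−6)(5−7)(5−2) = 2·(−1)·(−2)·3 = 12 ≡ 12, so v_5 = 12^{−1} = 12 (mod 13).
  v = [7, 1, 1, 5, 12].
Step 2: syndromes of r = [8, 10, 8, 3, 5] (all sums mod 13).
  S_0 = Σ v_i r_i = 7·8 + 1·10 + 1·8 + 5·3 + 12·5 = 149 ≡ 6.
  S_1 = Σ v_i α_i r_i = 7·3·8 + 1·6·10 + 1·7·8 + 5·2·3 + 12·5·5 = 614 ≡ 3.
  α_i^2 mod 13 = [9, 10, 10, 4, 12].
  S_2 = Σ v_i α_i^2 r_i = 7·9·8 + 1·10·10 + 1·10·8 + 5·4·3 + 12·12·5 = 1464 ≡ 8.
  S = (6, 3, 8) ≠ 0, so r is not a codeword (an error is present).
Step 3: locate the error. For a single error e at position i, S_ℓ = v_i·e·α_i^ℓ, so α_err = S_1/S_0.
  S_0^{−1} = 6^{−1} = 11 (mod 13), so α_err = 3·11 = 33 ≡ 7 = α_3. Error position i = 3.
  Consistency check: S_2/S_1 = 8·9 = 72 ≡ 7 = α_err ✓ (single-error assumption holds).
Step 4: error magnitude e = S_0/v_3 = S_0·∏_{j≠3}(α_3 − α_j) = 6·1 = 6 ≡ 6 (mod 13).
Step 5: correct position 3: c_3 = r_3 − e = 8 − 6 ≡ 2 (mod 13). Hence c = [8, 10, 2, 3, 5].
  Check: interpolating c through the α_i gives m(x) = 6 + 5·x (degree < 2) with m(α_i) = c_i for every i, so c is indeed a codeword.


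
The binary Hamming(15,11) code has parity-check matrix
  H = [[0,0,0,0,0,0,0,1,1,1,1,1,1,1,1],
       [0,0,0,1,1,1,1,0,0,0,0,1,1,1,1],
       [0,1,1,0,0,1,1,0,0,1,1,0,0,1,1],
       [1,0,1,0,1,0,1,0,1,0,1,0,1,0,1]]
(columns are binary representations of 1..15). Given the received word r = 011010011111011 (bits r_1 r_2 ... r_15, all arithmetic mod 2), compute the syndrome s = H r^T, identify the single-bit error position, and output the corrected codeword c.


s = (1, 0, 0, 1)^T, error position = 9, corrected codeword c = 011010010111011

Compute s = H r^T mod 2 one row at a time:
  s_1 = 1 + 1 + 1 + 1 + 1 + 0 + 1 + 1 = 7 ≡ 1 (mod 2).
  s_2 = 0 + 1 + 0 + 0 + 1 + 0 + 1 + 1 = 4 ≡ 0 (mod 2).
  s_3 = 1 + 1 + 0 + 0 + 1 + 1 + 1 + 1 = 6 ≡ 0 (mod 2).
  s_4 = 0 + 1 + 1 + 0 + 1 + 1 + 0 + 1 = 5 ≡ 1 (mod 2).
s = (1, 0, 0, 1)^T — this equals column 9 of H (binary 1001), so error is at position 9.
Correct: flip bit 9 of r = 011010011111011 to get c = 011010010111011.


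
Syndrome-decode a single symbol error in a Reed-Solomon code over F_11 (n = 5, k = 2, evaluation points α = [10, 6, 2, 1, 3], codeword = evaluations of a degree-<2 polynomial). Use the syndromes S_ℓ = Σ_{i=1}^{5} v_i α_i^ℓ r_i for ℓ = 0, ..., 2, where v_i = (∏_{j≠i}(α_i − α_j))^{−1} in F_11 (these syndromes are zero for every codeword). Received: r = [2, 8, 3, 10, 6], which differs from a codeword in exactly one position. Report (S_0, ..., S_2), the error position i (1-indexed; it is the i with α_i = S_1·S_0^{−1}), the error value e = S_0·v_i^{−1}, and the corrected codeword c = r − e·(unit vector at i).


S = (6, 7, 10), error at position 5, error magnitude e = 10, c = [2, 8, 3, 10, 7].

Step 1: column multipliers v_i = (∏_{j≠i}(α_i − α_j))^{−1} mod 11.
  i = 1 (α = 10): (10−6)(10−2)(10−1)(10−3) = 4·8·9·7 = 2016 ≡ 3, so v_1 = 3^{−1} = 4 (mod 11).
  i = 2 (α = 6): (6−10)(6−2)(6−1)(6−3) = (−4)·4·5·3 = −240 ≡ 2, so v_2 = 2^{−1} = 6 (mod 11).
  i = 3 (α = 2): (2−10)(2−6)(2−1)(2−3) = (−8)·(−4)·1·(−1) = −32 ≡ 1, so v_3 = 1^{−1} = 1 (mod 11).
  i = 4 (α = 1): (1−10)(1−6)(1−2)(1−3) = (−9)·(−5)·(−1)·(−2) = 90 ≡ 2, so v_4 = 2^{−1} = 6 (mod 11).
  i = 5 (α = 3): (3−10)(3−6)(3−2)(3−1) = (−7)·(−3)·1·2 = 42 ≡ 9, so v_5 = 9^{−1} = 5 (mod 11).
  v = [4, 6, 1, 6, 5].
Step 2: syndromes of r = [2, 8, 3, 10, 6] (all sums mod 11).
  S_0 = Σ v_i r_i = 4·2 + 6·8 + 1·3 + 6·10 + 5·6 = 149 ≡ 6.
  S_1 = Σ v_i α_i r_i = 4·10·2 + 6·6·8 + 1·2·3 + 6·1·10 + 5·3·6 = 524 ≡ 7.
  α_i^2 mod 11 = [1, 3, 4, 1, 9].
  S_2 = Σ v_i α_i^2 r_i = 4·1·2 + 6·3·8 + 1·4·3 + 6·1·10 + 5·9·6 = 494 ≡ 10.
  S = (6, 7, 10) ≠ 0, so r is not a codeword (an error is present).
Step 3: locate the error. For a single error e at position i, S_ℓ = v_i·e·α_i^ℓ, so α_err = S_1/S_0.
  S_0^{−1} = 6^{−1} = 2 (mod 11), so α_err = 7·2 = 14 ≡ 3 = α_5. Error position i = 5.
  Consistency check: S_2/S_1 = 10·8 = 80 ≡ 3 = α_err ✓ (single-error assumption holds).
Step 4: error magnitude e = S_0/v_5 = S_0·∏_{j≠5}(α_5 − α_j) = 6·9 = 54 ≡ 10 (mod 11).
Step 5: correct position 5: c_5 = r_5 − e = 6 − 10 ≡ 7 (mod 11). Hence c = [2, 8, 3, 10, 7].
  Check: interpolating c through the α_i gives m(x) = 6 + 4·x (degree < 2) with m(α_i) = c_i for every i, so c is indeed a codeword.


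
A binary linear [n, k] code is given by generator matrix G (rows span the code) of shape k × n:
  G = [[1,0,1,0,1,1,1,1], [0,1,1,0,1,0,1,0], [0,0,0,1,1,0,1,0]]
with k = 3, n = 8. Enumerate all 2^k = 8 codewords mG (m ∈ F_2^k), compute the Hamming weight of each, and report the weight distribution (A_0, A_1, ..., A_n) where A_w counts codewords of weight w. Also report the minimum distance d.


Weight distribution: A_0 = 1, A_3 = 2, A_4 = 2, A_5 = 1, A_6 = 1, A_7 = 1. Minimum distance d = 3.

Enumerate all 2^3 = 8 messages m ∈ F_2^3.
For each, compute codeword c = mG in F_2^8, then tally its weight.
  m = 000 → c = 00000000, weight = 0.
  m = 100 → c = 10101111, weight = 6.
  m = 010 → c = 01101010, weight = 4.
  m = 110 → c = 11000101, weight = 4.
  m = 001 → c = 00011010, weight = 3.
  m = 101 → c = 10110101, weight = 5.
  m = 011 → c = 01110000, weight = 3.
  m = 111 → c = 11011111, weight = 7.
Tally weights:
  weight 0: 1 codewords.
  weight 3: 2 codewords.
  weight 4: 2 codewords.
  weight 5: 1 codewords.
  weight 6: 1 codewords.
  weight 7: 1 codewords.
Minimum distance d = smallest w > 0 with A_w > 0 = 3.
Sanity: Σ A_w = 8 = 2^3 = 8 ✓.


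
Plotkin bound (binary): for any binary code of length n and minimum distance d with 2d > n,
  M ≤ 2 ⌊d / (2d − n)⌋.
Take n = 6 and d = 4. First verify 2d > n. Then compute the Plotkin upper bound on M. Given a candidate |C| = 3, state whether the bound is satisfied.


Plotkin bound M ≤ 4; given |C| = 3 ≤ bound (satisfied).

Check applicability: 2d = 8, n = 6.
2d − n = 2 > 0, so Plotkin applies.
Compute d/(2d−n) = 4/2 ≈ 2.0000.
⌊d/(2d−n)⌋ = 2.
Plotkin bound: M ≤ 2·2 = 4.
Given |C| = 3, check: satisfied.
This |C| is below the Plotkin bound.


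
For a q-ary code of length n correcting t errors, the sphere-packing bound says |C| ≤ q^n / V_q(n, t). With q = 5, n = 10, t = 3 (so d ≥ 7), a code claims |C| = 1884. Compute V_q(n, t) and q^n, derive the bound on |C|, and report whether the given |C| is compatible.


V_q(n, t) = 8441, q^n = 9765625, Hamming bound = 1156, |C| = 1884 > bound (violated).

Step 1: Compute V_q(n, t) = Σ_{j=0}^3 C(n, j) (q−1)^j.
  j = 0: C(10,0)·(4)^0 = 1·1 = 1.
  j = 1: C(10,1)·(4)^1 = 10·4 = 40.
  j = 2: C(10,2)·(4)^2 = 45·16 = 720.
  j = 3: C(10,3)·(4)^3 = 120·64 = 7680.
  V_q(n, t) = 1 + 40 + 720 + 7680 = 8441.
Step 2: q^n = 5^10 = 9765625.
Step 3: Hamming bound ⌊q^n / V_q(n,t)⌋ = ⌊9765625/8441⌋ = 1156.
Step 4: Compare |C| = 1884 to 1156: violated.
The claimed |C| lies above the Hamming bound, so no 5-ary code of length 10 with d ≥ 7 can have 1884 codewords.


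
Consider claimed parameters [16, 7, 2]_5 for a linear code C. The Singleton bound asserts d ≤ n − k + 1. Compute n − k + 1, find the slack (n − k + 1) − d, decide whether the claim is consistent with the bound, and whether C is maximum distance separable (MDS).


Singleton RHS = n − k + 1 = 10, slack = 8, bound satisfied, not MDS.

Singleton bound: d ≤ n − k + 1.
Here n = 16, k = 7, so n − k + 1 = 10.
Given d = 2, check d ≤ 10: YES.
Slack = (n − k + 1) − d = 8.
The code is NOT MDS (slack = 8 > 0).
Description: the claimed parameters are [16, 7, 2]_5; such a code would be non-MDS.


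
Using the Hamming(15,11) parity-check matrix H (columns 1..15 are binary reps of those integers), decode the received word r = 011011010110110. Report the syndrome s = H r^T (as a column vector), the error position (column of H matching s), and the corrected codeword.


s = (1, 0, 0, 0)^T, error position = 8, corrected codeword c = 011011000110110

Compute s = H r^T mod 2 one row at a time:
  s_1 = 1 + 0 + 1 + 1 + 0 + 1 + 1 + 0 = 5 ≡ 1 (mod 2).
  s_2 = 0 + 1 + 1 + 0 + 0 + 1 + 1 + 0 = 4 ≡ 0 (mod 2).
  s_3 = 1 + 1 + 1 + 0 + 1 + 1 + 1 + 0 = 6 ≡ 0 (mod 2).
  s_4 = 0 + 1 + 1 + 0 + 0 + 1 + 1 + 0 = 4 ≡ 0 (mod 2).
s = (1, 0, 0, 0)^T — this equals column 8 of H (binary 1000), so error is at position 8.
Correct: flip bit 8 of r = 011011010110110 to get c = 011011000110110.


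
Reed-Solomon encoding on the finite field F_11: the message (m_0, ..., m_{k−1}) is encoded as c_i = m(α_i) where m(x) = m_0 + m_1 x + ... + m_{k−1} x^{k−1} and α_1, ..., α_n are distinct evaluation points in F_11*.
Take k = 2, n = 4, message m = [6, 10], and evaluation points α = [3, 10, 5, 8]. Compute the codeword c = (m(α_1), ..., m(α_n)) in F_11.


c = [3, 7, 1, 9]

Message polynomial: m(x) = 6 + 10·x (mod 11).
For each evaluation point α_i, compute m(α_i) mod 11:
  α_1 = 3: Horner steps 10 → 3, so m(3) = 3.
  α_2 = 10: Horner steps 10 → 7, so m(10) = 7.
  α_3 = 5: Horner steps 10 → 1, so m(5) = 1.
  α_4 = 8: Horner steps 10 → 9, so m(8) = 9.
Codeword c = [3, 7, 1, 9] ∈ F_11^4.


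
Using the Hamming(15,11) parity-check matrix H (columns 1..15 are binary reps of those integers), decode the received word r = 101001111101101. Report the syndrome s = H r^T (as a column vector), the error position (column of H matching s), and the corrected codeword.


s = (0, 1, 1, 0)^T, error position = 6, corrected codeword c = 101000111101101

Compute s = H r^T mod 2 one row at a time:
  s_1 = 1 + 1 + 1 + 0 + 1 + 1 + 0 + 1 = 6 ≡ 0 (mod 2).
  s_2 = 0 + 0 + 1 + 1 + 1 + 1 + 0 + 1 = 5 ≡ 1 (mod 2).
  s_3 = 0 + 1 + 1 + 1 + 1 + 0 + 0 + 1 = 5 ≡ 1 (mod 2).
  s_4 = 1 + 1 + 0 + 1 + 1 + 0 + 1 + 1 = 6 ≡ 0 (mod 2).
s = (0, 1, 1, 0)^T — this equals column 6 of H (binary 0110), so error is at position 6.
Correct: flip bit 6 of r = 101001111101101 to get c = 101000111101101.


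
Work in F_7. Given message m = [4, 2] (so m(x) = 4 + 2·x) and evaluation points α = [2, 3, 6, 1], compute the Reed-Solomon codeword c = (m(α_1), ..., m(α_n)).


c = [1, 3, 2, 6]

Message polynomial: m(x) = 4 + 2·x (mod 7).
For each evaluation point α_i, compute m(α_i) mod 7:
  α_1 = 2: Horner steps 2 → 1, so m(2) = 1.
  α_2 = 3: Horner steps 2 → 3, so m(3) = 3.
  α_3 = 6: Horner steps 2 → 2, so m(6) = 2.
  α_4 = 1: Horner steps 2 → 6, so m(1) = 6.
Codeword c = [1, 3, 2, 6] ∈ F_7^4.


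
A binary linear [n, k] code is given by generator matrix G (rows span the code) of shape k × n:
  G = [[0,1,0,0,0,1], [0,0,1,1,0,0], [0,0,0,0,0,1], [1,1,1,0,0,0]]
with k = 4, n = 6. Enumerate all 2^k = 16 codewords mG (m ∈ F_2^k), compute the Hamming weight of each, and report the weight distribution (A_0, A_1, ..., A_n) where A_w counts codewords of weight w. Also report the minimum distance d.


Weight distribution: A_0 = 1, A_1 = 2, A_2 = 4, A_3 = 6, A_4 = 3. Minimum distance d = 1.

Enumerate all 2^4 = 16 messages m ∈ F_2^4.
For each, compute codeword c = mG in F_2^6, then tally its weight.
  m = 0000 → c = 000000, weight = 0.
  m = 1000 → c = 010001, weight = 2.
  m = 0100 → c = 001100, weight = 2.
  m = 1100 → c = 011101, weight = 4.
  m = 0010 → c = 000001, weight = 1.
  m = 1010 → c = 010000, weight = 1.
  m = 0110 → c = 001101, weight = 3.
  m = 1110 → c = 011100, weight = 3.
  m = 0001 → c = 111000, weight = 3.
  m = 1001 → c = 101001, weight = 3.
  m = 0101 → c = 110100, weight = 3.
  m = 1101 → c = 100101, weight = 3.
  m = 0011 → c = 111001, weight = 4.
  m = 1011 → c = 101000, weight = 2.
  m = 0111 → c = 110101, weight = 4.
  m = 1111 → c = 100100, weight = 2.
Tally weights:
  weight 0: 1 codewords.
  weight 1: 2 codewords.
  weight 2: 4 codewords.
  weight 3: 6 codewords.
  weight 4: 3 codewords.
Minimum distance d = smallest w > 0 with A_w > 0 = 1.
Sanity: Σ A_w = 16 = 2^4 = 16 ✓.


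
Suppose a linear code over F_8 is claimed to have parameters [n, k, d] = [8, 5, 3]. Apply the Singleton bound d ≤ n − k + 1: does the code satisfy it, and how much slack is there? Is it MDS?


Singleton RHS = n − k + 1 = 4, slack = 1, bound satisfied, not MDS.

Singleton bound: d ≤ n − k + 1.
Here n = 8, k = 5, so n − k + 1 = 4.
Given d = 3, check d ≤ 4: YES.
Slack = (n − k + 1) − d = 1.
The code is NOT MDS (slack = 1 > 0).
Description: the claimed parameters are [8, 5, 3]_8; such a code would be non-MDS.


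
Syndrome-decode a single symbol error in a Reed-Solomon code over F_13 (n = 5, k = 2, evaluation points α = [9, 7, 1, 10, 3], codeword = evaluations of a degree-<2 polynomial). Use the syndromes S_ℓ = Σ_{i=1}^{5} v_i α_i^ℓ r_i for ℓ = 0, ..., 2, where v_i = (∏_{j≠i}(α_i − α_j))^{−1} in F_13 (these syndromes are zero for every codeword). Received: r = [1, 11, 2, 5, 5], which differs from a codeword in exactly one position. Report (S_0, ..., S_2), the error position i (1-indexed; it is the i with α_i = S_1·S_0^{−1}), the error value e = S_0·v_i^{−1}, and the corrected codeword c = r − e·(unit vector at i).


S = (5, 11, 6), error at position 4, error magnitude e = 9, c = [1, 11, 2, 9, 5].

Step 1: column multipliers v_i = (∏_{j≠i}(α_i − α_j))^{−1} mod 13.
  i = 1 (α = 9): (9−7)(9−1)(9−10)(9−3) = 2·8·(−1)·6 = −96 ≡ 8, so v_1 = 8^{−1} = 5 (mod 13).
  i = 2 (α = 7): (7−9)(7−1)(7−10)(7−3) = (−2)·6·(−3)·4 = 144 ≡ 1, so v_2 = 1^{−1} = 1 (mod 13).
  i = 3 (α = 1): (1−9)(1−7)(1−10)(1−3) = (−8)·(−6)·(−9)·(−2) = 864 ≡ 6, so v_3 = 6^{−1} = 11 (mod 13).
  i = 4 (α = 10): (10−9)(10−7)(10−1)(10−3) = 1·3·9·7 = 189 ≡ 7, so v_4 = 7^{−1} = 2 (mod 13).
  i = 5 (α = 3): (3−9)(3−7)(3−1)(3−10) = (−6)·(−4)·2·(−7) = −336 ≡ 2, so v_5 = 2^{−1} = 7 (mod 13).
  v = [5, 1, 11, 2, 7].
Step 2: syndromes of r = [1, 11, 2, 5, 5] (all sums mod 13).
  S_0 = Σ v_i r_i = 5·1 + 1·11 + 11·2 + 2·5 + 7·5 = 83 ≡ 5.
  S_1 = Σ v_i α_i r_i = 5·9·1 + 1·7·11 + 11·1·2 + 2·10·5 + 7·3·5 = 349 ≡ 11.
  α_i^2 mod 13 = [3, 10, 1, 9, 9].
  S_2 = Σ v_i α_i^2 r_i = 5·3·1 + 1·10·11 + 11·1·2 + 2·9·5 + 7·9·5 = 552 ≡ 6.
  S = (5, 11, 6) ≠ 0, so r is not a codeword (an error is present).
Step 3: locate the error. For a single error e at position i, S_ℓ = v_i·e·α_i^ℓ, so α_err = S_1/S_0.
  S_0^{−1} = 5^{−1} = 8 (mod 13), so α_err = 11·8 = 88 ≡ 10 = α_4. Error position i = 4.
  Consistency check: S_2/S_1 = 6·6 = 36 ≡ 10 = α_err ✓ (single-error assumption holds).
Step 4: error magnitude e = S_0/v_4 = S_0·∏_{j≠4}(α_4 − α_j) = 5·7 = 35 ≡ 9 (mod 13).
Step 5: correct position 4: c_4 = r_4 − e = 5 − 9 ≡ 9 (mod 13). Hence c = [1, 11, 2, 9, 5].
  Check: interpolating c through the α_i gives m(x) = 7 + 8·x (degree < 2) with m(α_i) = c_i for every i, so c is indeed a codeword.


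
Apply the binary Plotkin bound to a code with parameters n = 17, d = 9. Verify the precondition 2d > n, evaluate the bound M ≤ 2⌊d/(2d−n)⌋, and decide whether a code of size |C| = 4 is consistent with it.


Plotkin bound M ≤ 18; given |C| = 4 ≤ bound (satisfied).

Check applicability: 2d = 18, n = 17.
2d − n = 1 > 0, so Plotkin applies.
Compute d/(2d−n) = 9/1 ≈ 9.0000.
⌊d/(2d−n)⌋ = 9.
Plotkin bound: M ≤ 2·9 = 18.
Given |C| = 4, check: satisfied.
This |C| is below the Plotkin bound.


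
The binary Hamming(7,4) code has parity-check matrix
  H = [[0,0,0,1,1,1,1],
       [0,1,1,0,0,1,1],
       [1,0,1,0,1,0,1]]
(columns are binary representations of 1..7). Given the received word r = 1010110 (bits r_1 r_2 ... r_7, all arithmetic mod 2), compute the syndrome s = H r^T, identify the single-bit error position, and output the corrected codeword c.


s = (0, 0, 1)^T, error position = 1, corrected codeword c = 0010110

Compute s = H r^T mod 2 one row at a time:
  s_1 = 0 + 1 + 1 + 0 = 2 ≡ 0 (mod 2).
  s_2 = 0 + 1 + 1 + 0 = 2 ≡ 0 (mod 2).
  s_3 = 1 + 1 + 1 + 0 = 3 ≡ 1 (mod 2).
s = (0, 0, 1)^T — this equals column 1 of H (binary 001), so error is at position 1.
Correct: flip bit 1 of r = 1010110 to get c = 0010110.


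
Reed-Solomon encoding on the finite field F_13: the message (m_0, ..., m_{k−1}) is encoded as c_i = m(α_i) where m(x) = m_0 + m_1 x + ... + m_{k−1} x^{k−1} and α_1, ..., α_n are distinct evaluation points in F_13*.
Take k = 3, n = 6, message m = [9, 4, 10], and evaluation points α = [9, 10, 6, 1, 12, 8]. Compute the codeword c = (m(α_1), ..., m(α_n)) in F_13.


c = [10, 9, 3, 10, 2, 5]

Message polynomial: m(x) = 9 + 4·x + 10·x^2 (mod 13).
For each evaluation point α_i, compute m(α_i) mod 13:
  α_1 = 9: Horner steps 10 → 3 → 10, so m(9) = 10.
  α_2 = 10: Horner steps 10 → 0 → 9, so m(10) = 9.
  α_3 = 6: Horner steps 10 → 12 → 3, so m(6) = 3.
  α_4 = 1: Horner steps 10 → 1 → 10, so m(1) = 10.
  α_5 = 12: Horner steps 10 → 7 → 2, so m(12) = 2.
  α_6 = 8: Horner steps 10 → 6 → 5, so m(8) = 5.
Codeword c = [10, 9, 3, 10, 2, 5] ∈ F_13^6.


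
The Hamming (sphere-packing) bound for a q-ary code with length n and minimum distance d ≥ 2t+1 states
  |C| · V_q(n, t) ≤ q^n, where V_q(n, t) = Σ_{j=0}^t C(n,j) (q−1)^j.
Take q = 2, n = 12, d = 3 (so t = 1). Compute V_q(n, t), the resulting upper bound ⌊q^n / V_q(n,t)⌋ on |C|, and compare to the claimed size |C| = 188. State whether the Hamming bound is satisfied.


V_q(n, t) = 13, q^n = 4096, Hamming bound = 315, |C| = 188 ≤ bound (satisfied).

Step 1: Compute V_q(n, t) = Σ_{j=0}^1 C(n, j) (q−1)^j.
  j = 0: C(12,0)·(1)^0 = 1·1 = 1.
  j = 1: C(12,1)·(1)^1 = 12·1 = 12.
  V_q(n, t) = 1 + 12 = 13.
Step 2: q^n = 2^12 = 4096.
Step 3: Hamming bound ⌊q^n / V_q(n,t)⌋ = ⌊4096/13⌋ = 315.
Step 4: Compare |C| = 188 to 315: satisfied.
The claimed |C| lies below the Hamming bound.


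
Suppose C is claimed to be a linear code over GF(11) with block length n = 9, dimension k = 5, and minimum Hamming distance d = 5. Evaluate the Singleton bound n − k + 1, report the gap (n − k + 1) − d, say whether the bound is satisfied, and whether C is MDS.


Singleton RHS = n − k + 1 = 5, slack = 0, bound satisfied, MDS.

Singleton bound: d ≤ n − k + 1.
Here n = 9, k = 5, so n − k + 1 = 5.
Given d = 5, check d ≤ 5: YES.
Slack = (n − k + 1) − d = 0.
The code is MDS (slack = 0).
Description: the claimed parameters are [9, 5, 5]_11; such a code would be MDS (meets Singleton bound).


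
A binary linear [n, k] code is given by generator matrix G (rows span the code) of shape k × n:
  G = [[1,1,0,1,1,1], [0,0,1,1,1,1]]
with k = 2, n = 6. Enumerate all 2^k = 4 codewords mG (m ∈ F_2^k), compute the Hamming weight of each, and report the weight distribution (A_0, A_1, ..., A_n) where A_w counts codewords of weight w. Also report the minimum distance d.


Weight distribution: A_0 = 1, A_3 = 1, A_4 = 1, A_5 = 1. Minimum distance d = 3.

Enumerate all 2^2 = 4 messages m ∈ F_2^2.
For each, compute codeword c = mG in F_2^6, then tally its weight.
  m = 00 → c = 000000, weight = 0.
  m = 10 → c = 110111, weight = 5.
  m = 01 → c = 001111, weight = 4.
  m = 11 → c = 111000, weight = 3.
Tally weights:
  weight 0: 1 codewords.
  weight 3: 1 codewords.
  weight 4: 1 codewords.
  weight 5: 1 codewords.
Minimum distance d = smallest w > 0 with A_w > 0 = 3.
Sanity: Σ A_w = 4 = 2^2 = 4 ✓.


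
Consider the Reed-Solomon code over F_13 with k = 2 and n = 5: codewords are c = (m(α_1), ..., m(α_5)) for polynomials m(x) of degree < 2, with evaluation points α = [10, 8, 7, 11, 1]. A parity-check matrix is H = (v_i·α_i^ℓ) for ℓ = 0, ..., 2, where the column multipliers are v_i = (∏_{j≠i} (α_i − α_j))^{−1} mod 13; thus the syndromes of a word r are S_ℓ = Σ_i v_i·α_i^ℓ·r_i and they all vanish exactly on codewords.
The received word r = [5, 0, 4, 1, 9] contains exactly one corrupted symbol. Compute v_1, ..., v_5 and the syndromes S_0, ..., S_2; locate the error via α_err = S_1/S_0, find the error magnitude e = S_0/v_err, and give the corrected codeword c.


S = (2, 2, 2), error at position 5, error magnitude e = 7, c = [5, 0, 4, 1, 2].

Step 1: column multipliers v_i = (∏_{j≠i}(α_i − α_j))^{−1} mod 13.
  i = 1 (α = 10): (10−8)(10−7)(10−11)(10−1) = 2·3·(−1)·9 = −54 ≡ 11, so v_1 = 11^{−1} = 6 (mod 13).
  i = 2 (α = 8): (8−10)(8−7)(8−11)(8−1) = (−2)·1·(−3)·7 = 42 ≡ 3, so v_2 = 3^{−1} = 9 (mod 13).
  i = 3 (α = 7): (7−10)(7−8)(7−11)(7−1) = (−3)·(−1)·(−4)·6 = −72 ≡ 6, so v_3 = 6^{−1} = 11 (mod 13).
  i = 4 (α = 11): (11−10)(11−8)(11−7)(11−1) = 1·3·4·10 = 120 ≡ 3, so v_4 = 3^{−1} = 9 (mod 13).
  i = 5 (α = 1): (1−10)(1−8)(1−7)(1−11) = (−9)·(−7)·(−6)·(−10) = 3780 ≡ 10, so v_5 = 10^{−1} = 4 (mod 13).
  v = [6, 9, 11, 9, 4].
Step 2: syndromes of r = [5, 0, 4, 1, 9] (all sums mod 13).
  S_0 = Σ v_i r_i = 6·5 + 9·0 + 11·4 + 9·1 + 4·9 = 119 ≡ 2.
  S_1 = Σ v_i α_i r_i = 6·10·5 + 9·8·0 + 11·7·4 + 9·11·1 + 4·1·9 = 743 ≡ 2.
  α_i^2 mod 13 = [9, 12, 10, 4, 1].
  S_2 = Σ v_i α_i^2 r_i = 6·9·5 + 9·12·0 + 11·10·4 + 9·4·1 + 4·1·9 = 782 ≡ 2.
  S = (2, 2, 2) ≠ 0, so r is not a codeword (an error is present).
Step 3: locate the error. For a single error e at position i, S_ℓ = v_i·e·α_i^ℓ, so α_err = S_1/S_0.
  S_0^{−1} = 2^{−1} = 7 (mod 13), so α_err = 2·7 = 14 ≡ 1 = α_5. Error position i = 5.
  Consistency check: S_2/S_1 = 2·7 = 14 ≡ 1 = α_err ✓ (single-error assumption holds).
Step 4: error magnitude e = S_0/v_5 = S_0·∏_{j≠5}(α_5 − α_j) = 2·10 = 20 ≡ 7 (mod 13).
Step 5: correct position 5: c_5 = r_5 − e = 9 − 7 ≡ 2 (mod 13). Hence c = [5, 0, 4, 1, 2].
  Check: interpolating c through the α_i gives m(x) = 6 + 9·x (degree < 2) with m(α_i) = c_i for every i, so c is indeed a codeword.


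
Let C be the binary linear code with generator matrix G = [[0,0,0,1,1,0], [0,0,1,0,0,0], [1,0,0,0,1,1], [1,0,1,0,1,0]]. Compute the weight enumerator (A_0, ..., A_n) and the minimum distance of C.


Weight distribution: A_0 = 1, A_1 = 2, A_2 = 4, A_3 = 6, A_4 = 3. Minimum distance d = 1.

Enumerate all 2^4 = 16 messages m ∈ F_2^4.
For each, compute codeword c = mG in F_2^6, then tally its weight.
  m = 0000 → c = 000000, weight = 0.
  m = 1000 → c = 000110, weight = 2.
  m = 0100 → c = 001000, weight = 1.
  m = 1100 → c = 001110, weight = 3.
  m = 0010 → c = 100011, weight = 3.
  m = 1010 → c = 100101, weight = 3.
  m = 0110 → c = 101011, weight = 4.
  m = 1110 → c = 101101, weight = 4.
  m = 0001 → c = 101010, weight = 3.
  m = 1001 → c = 101100, weight = 3.
  m = 0101 → c = 100010, weight = 2.
  m = 1101 → c = 100100, weight = 2.
  m = 0011 → c = 001001, weight = 2.
  m = 1011 → c = 001111, weight = 4.
  m = 0111 → c = 000001, weight = 1.
  m = 1111 → c = 000111, weight = 3.
Tally weights:
  weight 0: 1 codewords.
  weight 1: 2 codewords.
  weight 2: 4 codewords.
  weight 3: 6 codewords.
  weight 4: 3 codewords.
Minimum distance d = smallest w > 0 with A_w > 0 = 1.
Sanity: Σ A_w = 16 = 2^4 = 16 ✓.


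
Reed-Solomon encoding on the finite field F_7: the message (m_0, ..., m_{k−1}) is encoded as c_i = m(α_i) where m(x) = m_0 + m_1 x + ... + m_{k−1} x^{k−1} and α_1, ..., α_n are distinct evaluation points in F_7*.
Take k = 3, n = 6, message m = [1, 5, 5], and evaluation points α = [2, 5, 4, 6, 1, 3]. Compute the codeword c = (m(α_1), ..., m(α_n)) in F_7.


c = [3, 4, 3, 1, 4, 5]

Message polynomial: m(x) = 1 + 5·x + 5·x^2 (mod 7).
For each evaluation point α_i, compute m(α_i) mod 7:
  α_1 = 2: Horner steps 5 → 1 → 3, so m(2) = 3.
  α_2 = 5: Horner steps 5 → 2 → 4, so m(5) = 4.
  α_3 = 4: Horner steps 5 → 4 → 3, so m(4) = 3.
  α_4 = 6: Horner steps 5 → 0 → 1, so m(6) = 1.
  α_5 = 1: Horner steps 5 → 3 → 4, so m(1) = 4.
  α_6 = 3: Horner steps 5 → 6 → 5, so m(3) = 5.
Codeword c = [3, 4, 3, 1, 4, 5] ∈ F_7^6.


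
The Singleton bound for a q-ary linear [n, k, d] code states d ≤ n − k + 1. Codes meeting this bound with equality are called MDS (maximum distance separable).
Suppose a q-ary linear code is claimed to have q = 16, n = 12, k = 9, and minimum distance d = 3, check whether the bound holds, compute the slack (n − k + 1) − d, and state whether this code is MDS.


Singleton RHS = n − k + 1 = 4, slack = 1, bound satisfied, not MDS.

Singleton bound: d ≤ n − k + 1.
Here n = 12, k = 9, so n − k + 1 = 4.
Given d = 3, check d ≤ 4: YES.
Slack = (n − k + 1) − d = 1.
The code is NOT MDS (slack = 1 > 0).
Description: the claimed parameters are [12, 9, 3]_16; such a code would be non-MDS.


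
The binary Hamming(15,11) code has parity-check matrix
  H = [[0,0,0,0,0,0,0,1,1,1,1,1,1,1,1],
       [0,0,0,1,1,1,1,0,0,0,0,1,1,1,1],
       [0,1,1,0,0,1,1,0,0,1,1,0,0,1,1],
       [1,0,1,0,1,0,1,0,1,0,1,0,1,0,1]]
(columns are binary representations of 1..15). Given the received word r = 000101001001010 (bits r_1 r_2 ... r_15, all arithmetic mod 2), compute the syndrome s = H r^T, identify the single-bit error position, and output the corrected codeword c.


s = (1, 0, 0, 1)^T, error position = 9, corrected codeword c = 000101000001010

Compute s = H r^T mod 2 one row at a time:
  s_1 = 0 + 1 + 0 + 0 + 1 + 0 + 1 + 0 = 3 ≡ 1 (mod 2).
  s_2 = 1 + 0 + 1 + 0 + 1 + 0 + 1 + 0 = 4 ≡ 0 (mod 2).
  s_3 = 0 + 0 + 1 + 0 + 0 + 0 + 1 + 0 = 2 ≡ 0 (mod 2).
  s_4 = 0 + 0 + 0 + 0 + 1 + 0 + 0 + 0 = 1 ≡ 1 (mod 2).
s = (1, 0, 0, 1)^T — this equals column 9 of H (binary 1001), so error is at position 9.
Correct: flip bit 9 of r = 000101001001010 to get c = 000101000001010.


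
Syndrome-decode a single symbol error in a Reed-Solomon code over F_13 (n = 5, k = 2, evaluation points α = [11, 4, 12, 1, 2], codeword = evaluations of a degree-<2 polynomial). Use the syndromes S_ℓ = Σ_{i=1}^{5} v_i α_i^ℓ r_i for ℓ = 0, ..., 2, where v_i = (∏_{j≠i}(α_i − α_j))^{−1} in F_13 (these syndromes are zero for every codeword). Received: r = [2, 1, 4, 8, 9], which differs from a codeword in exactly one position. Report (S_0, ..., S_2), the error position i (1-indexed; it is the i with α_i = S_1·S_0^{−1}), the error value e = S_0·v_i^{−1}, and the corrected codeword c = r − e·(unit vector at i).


S = (6, 12, 11), error at position 5, error magnitude e = 12, c = [2, 1, 4, 8, 10].

Step 1: column multipliers v_i = (∏_{j≠i}(α_i − α_j))^{−1} mod 13.
  i = 1 (α = 11): (11−4)(11−12)(11−1)(11−2) = 7·(−1)·10·9 = −630 ≡ 7, so v_1 = 7^{−1} = 2 (mod 13).
  i = 2 (α = 4): (4−11)(4−12)(4−1)(4−2) = (−7)·(−8)·3·2 = 336 ≡ 11, so v_2 = 11^{−1} = 6 (mod 13).
  i = 3 (α = 12): (12−11)(12−4)(12−1)(12−2) = 1·8·11·10 = 880 ≡ 9, so v_3 = 9^{−1} = 3 (mod 13).
  i = 4 (α = 1): (1−11)(1−4)(1−12)(1−2) = (−10)·(−3)·(−11)·(−1) = 330 ≡ 5, so v_4 = 5^{−1} = 8 (mod 13).
  i = 5 (α = 2): (2−11)(2−4)(2−12)(2−1) = (−9)·(−2)·(−10)·1 = −180 ≡ 2, so v_5 = 2^{−1} = 7 (mod 13).
  v = [2, 6, 3, 8, 7].
Step 2: syndromes of r = [2, 1, 4, 8, 9] (all sums mod 13).
  S_0 = Σ v_i r_i = 2·2 + 6·1 + 3·4 + 8·8 + 7·9 = 149 ≡ 6.
  S_1 = Σ v_i α_i r_i = 2·11·2 + 6·4·1 + 3·12·4 + 8·1·8 + 7·2·9 = 402 ≡ 12.
  α_i^2 mod 13 = [4, 3, 1, 1, 4].
  S_2 = Σ v_i α_i^2 r_i = 2·4·2 + 6·3·1 + 3·1·4 + 8·1·8 + 7·4·9 = 362 ≡ 11.
  S = (6, 12, 11) ≠ 0, so r is not a codeword (an error is present).
Step 3: locate the error. For a single error e at position i, S_ℓ = v_i·e·α_i^ℓ, so α_err = S_1/S_0.
  S_0^{−1} = 6^{−1} = 11 (mod 13), so α_err = 12·11 = 132 ≡ 2 = α_5. Error position i = 5.
  Consistency check: S_2/S_1 = 11·12 = 132 ≡ 2 = α_err ✓ (single-error assumption holds).
Step 4: error magnitude e = S_0/v_5 = S_0·∏_{j≠5}(α_5 − α_j) = 6·2 = 12 ≡ 12 (mod 13).
Step 5: correct position 5: c_5 = r_5 − e = 9 − 12 ≡ 10 (mod 13). Hence c = [2, 1, 4, 8, 10].
  Check: interpolating c through the α_i gives m(x) = 6 + 2·x (degree < 2) with m(α_i) = c_i for every i, so c is indeed a codeword.


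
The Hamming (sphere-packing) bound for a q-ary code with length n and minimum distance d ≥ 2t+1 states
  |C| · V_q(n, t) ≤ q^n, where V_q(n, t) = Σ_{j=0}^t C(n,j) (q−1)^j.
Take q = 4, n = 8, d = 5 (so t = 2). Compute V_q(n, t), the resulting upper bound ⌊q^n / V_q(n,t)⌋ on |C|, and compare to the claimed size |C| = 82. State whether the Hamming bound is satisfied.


V_q(n, t) = 277, q^n = 65536, Hamming bound = 236, |C| = 82 ≤ bound (satisfied).

Step 1: Compute V_q(n, t) = Σ_{j=0}^2 C(n, j) (q−1)^j.
  j = 0: C(8,0)·(3)^0 = 1·1 = 1.
  j = 1: C(8,1)·(3)^1 = 8·3 = 24.
  j = 2: C(8,2)·(3)^2 = 28·9 = 252.
  V_q(n, t) = 1 + 24 + 252 = 277.
Step 2: q^n = 4^8 = 65536.
Step 3: Hamming bound ⌊q^n / V_q(n,t)⌋ = ⌊65536/277⌋ = 236.
Step 4: Compare |C| = 82 to 236: satisfied.
The claimed |C| lies below the Hamming bound.


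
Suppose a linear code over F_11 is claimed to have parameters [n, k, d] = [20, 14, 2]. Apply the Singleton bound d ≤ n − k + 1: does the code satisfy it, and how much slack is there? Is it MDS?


Singleton RHS = n − k + 1 = 7, slack = 5, bound satisfied, not MDS.

Singleton bound: d ≤ n − k + 1.
Here n = 20, k = 14, so n − k + 1 = 7.
Given d = 2, check d ≤ 7: YES.
Slack = (n − k + 1) − d = 5.
The code is NOT MDS (slack = 5 > 0).
Description: the claimed parameters are [20, 14, 2]_11; such a code would be non-MDS.


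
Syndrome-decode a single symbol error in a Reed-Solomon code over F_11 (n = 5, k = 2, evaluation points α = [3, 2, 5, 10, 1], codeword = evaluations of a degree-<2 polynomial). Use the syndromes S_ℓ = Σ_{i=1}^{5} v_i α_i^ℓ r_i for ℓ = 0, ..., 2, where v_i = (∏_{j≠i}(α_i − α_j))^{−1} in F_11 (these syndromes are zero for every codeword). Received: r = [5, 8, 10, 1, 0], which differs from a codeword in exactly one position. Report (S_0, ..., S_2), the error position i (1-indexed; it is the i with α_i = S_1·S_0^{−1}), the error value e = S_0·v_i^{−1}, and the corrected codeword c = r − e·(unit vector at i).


S = (6, 5, 6), error at position 4, error magnitude e = 6, c = [5, 8, 10, 6, 0].

Step 1: column multipliers v_i = (∏_{j≠i}(α_i − α_j))^{−1} mod 11.
  i = 1 (α = 3): (3−2)(3−5)(3−10)(3−1) = 1·(−2)·(−7)·2 = 28 ≡ 6, so v_1 = 6^{−1} = 2 (mod 11).
  i = 2 (α = 2): (2−3)(2−5)(2−10)(2−1) = (−1)·(−3)·(−8)·1 = −24 ≡ 9, so v_2 = 9^{−1} = 5 (mod 11).
  i = 3 (α = 5): (5−3)(5−2)(5−10)(5−1) = 2·3·(−5)·4 = −120 ≡ 1, so v_3 = 1^{−1} = 1 (mod 11).
  i = 4 (α = 10): (10−3)(10−2)(10−5)(10−1) = 7·8·5·9 = 2520 ≡ 1, so v_4 = 1^{−1} = 1 (mod 11).
  i = 5 (α = 1): (1−3)(1−2)(1−5)(1−10) = (−2)·(−1)·(−4)·(−9) = 72 ≡ 6, so v_5 = 6^{−1} = 2 (mod 11).
  v = [2, 5, 1, 1, 2].
Step 2: syndromes of r = [5, 8, 10, 1, 0] (all sums mod 11).
  S_0 = Σ v_i r_i = 2·5 + 5·8 + 1·10 + 1·1 + 2·0 = 61 ≡ 6.
  S_1 = Σ v_i α_i r_i = 2·3·5 + 5·2·8 + 1·5·10 + 1·10·1 + 2·1·0 = 170 ≡ 5.
  α_i^2 mod 11 = [9, 4, 3, 1, 1].
  S_2 = Σ v_i α_i^2 r_i = 2·9·5 + 5·4·8 + 1·3·10 + 1·1·1 + 2·1·0 = 281 ≡ 6.
  S = (6, 5, 6) ≠ 0, so r is not a codeword (an error is present).
Step 3: locate the error. For a single error e at position i, S_ℓ = v_i·e·α_i^ℓ, so α_err = S_1/S_0.
  S_0^{−1} = 6^{−1} = 2 (mod 11), so α_err = 5·2 = 10 ≡ 10 = α_4. Error position i = 4.
  Consistency check: S_2/S_1 = 6·9 = 54 ≡ 10 = α_err ✓ (single-error assumption holds).
Step 4: error magnitude e = S_0/v_4 = S_0·∏_{j≠4}(α_4 − α_j) = 6·1 = 6 ≡ 6 (mod 11).
Step 5: correct position 4: c_4 = r_4 − e = 1 − 6 ≡ 6 (mod 11). Hence c = [5, 8, 10, 6, 0].
  Check: interpolating c through the α_i gives m(x) = 3 + 8·x (degree < 2) with m(α_i) = c_i for every i, so c is indeed a codeword.


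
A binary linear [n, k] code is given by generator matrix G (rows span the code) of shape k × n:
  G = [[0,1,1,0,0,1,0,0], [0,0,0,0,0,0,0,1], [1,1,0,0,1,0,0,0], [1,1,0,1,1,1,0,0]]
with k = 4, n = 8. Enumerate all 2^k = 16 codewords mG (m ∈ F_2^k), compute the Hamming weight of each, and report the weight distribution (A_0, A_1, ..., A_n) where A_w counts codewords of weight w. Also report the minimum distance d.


Weight distribution: A_0 = 1, A_1 = 1, A_2 = 1, A_3 = 4, A_4 = 5, A_5 = 3, A_6 = 1. Minimum distance d = 1.

Enumerate all 2^4 = 16 messages m ∈ F_2^4.
For each, compute codeword c = mG in F_2^8, then tally its weight.
  m = 0000 → c = 00000000, weight = 0.
  m = 1000 → c = 01100100, weight = 3.
  m = 0100 → c = 00000001, weight = 1.
  m = 1100 → c = 01100101, weight = 4.
  m = 0010 → c = 11001000, weight = 3.
  m = 1010 → c = 10101100, weight = 4.
  m = 0110 → c = 11001001, weight = 4.
  m = 1110 → c = 10101101, weight = 5.
  m = 0001 → c = 11011100, weight = 5.
  m = 1001 → c = 10111000, weight = 4.
  m = 0101 → c = 11011101, weight = 6.
  m = 1101 → c = 10111001, weight = 5.
  m = 0011 → c = 00010100, weight = 2.
  m = 1011 → c = 01110000, weight = 3.
  m = 0111 → c = 00010101, weight = 3.
  m = 1111 → c = 01110001, weight = 4.
Tally weights:
  weight 0: 1 codewords.
  weight 1: 1 codewords.
  weight 2: 1 codewords.
  weight 3: 4 codewords.
  weight 4: 5 codewords.
  weight 5: 3 codewords.
  weight 6: 1 codewords.
Minimum distance d = smallest w > 0 with A_w > 0 = 1.
Sanity: Σ A_w = 16 = 2^4 = 16 ✓.


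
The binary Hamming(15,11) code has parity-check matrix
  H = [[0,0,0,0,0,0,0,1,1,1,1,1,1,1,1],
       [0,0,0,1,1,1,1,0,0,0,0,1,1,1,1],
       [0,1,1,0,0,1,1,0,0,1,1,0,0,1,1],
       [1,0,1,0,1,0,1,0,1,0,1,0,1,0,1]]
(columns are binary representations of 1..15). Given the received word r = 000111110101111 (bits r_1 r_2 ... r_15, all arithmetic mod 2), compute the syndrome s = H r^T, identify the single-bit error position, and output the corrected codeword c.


s = (0, 0, 1, 0)^T, error position = 2, corrected codeword c = 010111110101111

Compute s = H r^T mod 2 one row at a time:
  s_1 = 1 + 0 + 1 + 0 + 1 + 1 + 1 + 1 = 6 ≡ 0 (mod 2).
  s_2 = 1 + 1 + 1 + 1 + 1 + 1 + 1 + 1 = 8 ≡ 0 (mod 2).
  s_3 = 0 + 0 + 1 + 1 + 1 + 0 + 1 + 1 = 5 ≡ 1 (mod 2).
  s_4 = 0 + 0 + 1 + 1 + 0 + 0 + 1 + 1 = 4 ≡ 0 (mod 2).
s = (0, 0, 1, 0)^T — this equals column 2 of H (binary 0010), so error is at position 2.
Correct: flip bit 2 of r = 000111110101111 to get c = 010111110101111.


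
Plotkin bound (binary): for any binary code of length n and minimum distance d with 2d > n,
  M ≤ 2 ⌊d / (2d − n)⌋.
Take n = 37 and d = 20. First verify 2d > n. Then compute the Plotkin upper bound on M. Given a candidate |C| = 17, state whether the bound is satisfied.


Plotkin bound M ≤ 12; given |C| = 17 > bound (violated).

Check applicability: 2d = 40, n = 37.
2d − n = 3 > 0, so Plotkin applies.
Compute d/(2d−n) = 20/3 ≈ 6.6667.
⌊d/(2d−n)⌋ = 6.
Plotkin bound: M ≤ 2·6 = 12.
Given |C| = 17, check: VIOLATED.
This |C| is above the Plotkin bound, so no binary code with n = 37, d = 20 and 17 codewords exists.


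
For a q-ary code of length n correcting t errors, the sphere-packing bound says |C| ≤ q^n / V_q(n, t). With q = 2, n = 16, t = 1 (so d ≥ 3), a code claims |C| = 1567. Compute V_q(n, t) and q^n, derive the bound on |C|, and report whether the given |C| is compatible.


V_q(n, t) = 17, q^n = 65536, Hamming bound = 3855, |C| = 1567 ≤ bound (satisfied).

Step 1: Compute V_q(n, t) = Σ_{j=0}^1 C(n, j) (q−1)^j.
  j = 0: C(16,0)·(1)^0 = 1·1 = 1.
  j = 1: C(16,1)·(1)^1 = 16·1 = 16.
  V_q(n, t) = 1 + 16 = 17.
Step 2: q^n = 2^16 = 65536.
Step 3: Hamming bound ⌊q^n / V_q(n,t)⌋ = ⌊65536/17⌋ = 3855.
Step 4: Compare |C| = 1567 to 3855: satisfied.
The claimed |C| lies below the Hamming bound.
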